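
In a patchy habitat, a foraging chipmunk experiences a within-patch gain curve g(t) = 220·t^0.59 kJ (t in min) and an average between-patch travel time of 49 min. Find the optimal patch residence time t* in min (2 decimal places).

By the marginal value theorem, leave when the instantaneous gain rate g'(t) equals the habitat-wide average g(t)/(T + t).
g'(t) = 0.59·220·t^-0.41. Setting 0.59·220·t^-0.41 = 220·t^0.59/(49+t) gives 0.59(49+t) = t, so 0.41·t = 0.59×49.
t* = 0.59×49/0.41 = 70.51 min.

70.51 min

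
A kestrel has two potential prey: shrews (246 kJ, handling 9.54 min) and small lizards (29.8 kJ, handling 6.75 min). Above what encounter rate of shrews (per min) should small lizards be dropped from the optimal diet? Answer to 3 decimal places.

0.022 per min

The zero-one rule: include small lizards iff E₂/h₂ > λE₁/(1+λh₁). Equality gives the switch point.
λE₁h₂ = E₂ + λE₂h₁ ⇒ λ = E₂/(E₁h₂ − E₂h₁) = 29.8/(1660 − 284.3) = 0.02165 per min.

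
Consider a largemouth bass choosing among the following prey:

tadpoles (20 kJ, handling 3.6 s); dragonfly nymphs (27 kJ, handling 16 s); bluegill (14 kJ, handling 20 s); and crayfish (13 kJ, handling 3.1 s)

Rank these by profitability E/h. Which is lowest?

Profitability E/h (kJ/s): tadpoles = 20/3.6 = 5.56, dragonfly nymphs = 27/16 = 1.69, bluegill = 14/20 = 0.7, crayfish = 13/3.1 = 4.19.
Ranked: tadpoles > crayfish > dragonfly nymphs > bluegill.

bluegill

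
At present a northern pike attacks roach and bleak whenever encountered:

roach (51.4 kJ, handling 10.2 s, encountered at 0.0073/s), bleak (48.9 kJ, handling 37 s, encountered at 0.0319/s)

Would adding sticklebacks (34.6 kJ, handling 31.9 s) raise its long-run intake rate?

Yes

Current rate: (0.0073×51.4 + 0.0319×48.9)/(1 + 0.0073×10.2 + 0.0319×37) = 0.8582 kJ/s.
sticklebacks: E/h = 34.6/31.9 = 1.085 kJ/s.
1.085 > 0.8582, so adding sticklebacks raises the average — include it.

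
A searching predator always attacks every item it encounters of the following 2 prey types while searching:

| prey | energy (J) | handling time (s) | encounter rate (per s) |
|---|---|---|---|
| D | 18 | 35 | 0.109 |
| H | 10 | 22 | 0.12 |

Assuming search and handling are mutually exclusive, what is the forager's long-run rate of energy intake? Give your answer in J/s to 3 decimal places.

0.424 J/s

R = (0.109×18 + 0.12×10) / (1 + 0.109×35 + 0.12×22) = 3.162/7.455 = 0.4241 J/s.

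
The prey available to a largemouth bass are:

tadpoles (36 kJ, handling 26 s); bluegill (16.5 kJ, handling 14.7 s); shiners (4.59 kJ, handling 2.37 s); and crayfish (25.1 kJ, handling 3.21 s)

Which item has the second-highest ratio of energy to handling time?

Profitability E/h (kJ/s): tadpoles = 36/26 = 1.38, bluegill = 16.5/14.7 = 1.12, shiners = 4.59/2.37 = 1.94, crayfish = 25.1/3.21 = 7.82.
Ranked: crayfish > shiners > tadpoles > bluegill.

shiners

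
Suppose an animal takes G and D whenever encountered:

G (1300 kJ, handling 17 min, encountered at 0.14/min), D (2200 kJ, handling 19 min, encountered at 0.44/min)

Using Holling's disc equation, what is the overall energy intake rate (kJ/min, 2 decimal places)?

97.96 kJ/min

Energy encountered per unit search time: 0.14×1300 + 0.44×2200 = 1150 kJ/min.
Handling time per unit search time: 0.14×17 + 0.44×19 = 10.74.
Rate = 1150/(1 + 10.74) = 97.96 kJ/min.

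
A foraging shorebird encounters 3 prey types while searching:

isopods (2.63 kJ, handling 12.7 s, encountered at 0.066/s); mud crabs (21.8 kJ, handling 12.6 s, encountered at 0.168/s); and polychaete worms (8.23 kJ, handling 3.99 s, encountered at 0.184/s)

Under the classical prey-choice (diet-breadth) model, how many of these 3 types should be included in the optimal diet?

E/h in descending order: polychaete worms 2.06, mud crabs 1.73, isopods 0.207 kJ/s. The optimal diet is the largest prefix of this list for which every included type satisfies E_i/h_i > R on the types above it.
Rate on top 1: 0.8732. mud crabs: 1.73 > 0.8732 → include.
Rate on top 2: 1.344. isopods: 0.207 < 1.344 → exclude; stop.
Optimal diet: polychaete worms, mud crabs — 2 of 3 types.

2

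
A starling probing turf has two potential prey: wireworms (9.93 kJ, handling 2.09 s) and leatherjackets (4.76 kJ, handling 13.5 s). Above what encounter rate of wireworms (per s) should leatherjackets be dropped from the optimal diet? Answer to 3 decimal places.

0.038 per s

At the threshold, the rate on wireworms alone equals the profitability of leatherjackets: λ·9.93/(1 + λ·2.09) = 4.76/13.5 = 0.3526.
Rearranging, λ(9.93 − 0.3526×2.09) = 0.3526, so λ = 0.3526/9.193 = 0.03835 per s.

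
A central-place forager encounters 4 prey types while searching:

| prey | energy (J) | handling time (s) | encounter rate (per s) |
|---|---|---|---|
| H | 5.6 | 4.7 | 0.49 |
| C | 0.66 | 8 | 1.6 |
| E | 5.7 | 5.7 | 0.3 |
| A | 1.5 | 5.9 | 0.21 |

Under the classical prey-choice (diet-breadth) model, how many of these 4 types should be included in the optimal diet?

2

Rank by E/h (J/s): H 1.19, E 1, A 0.254, C 0.0825. Include each in turn until the next type's E/h falls below the running intake rate.
Rate on top 1: 0.8308. E: 1 > 0.8308 → include.
Rate on top 2: 0.8885. A: 0.254 < 0.8885 → exclude; stop.
Optimal diet: H, E — 2 of 4 types.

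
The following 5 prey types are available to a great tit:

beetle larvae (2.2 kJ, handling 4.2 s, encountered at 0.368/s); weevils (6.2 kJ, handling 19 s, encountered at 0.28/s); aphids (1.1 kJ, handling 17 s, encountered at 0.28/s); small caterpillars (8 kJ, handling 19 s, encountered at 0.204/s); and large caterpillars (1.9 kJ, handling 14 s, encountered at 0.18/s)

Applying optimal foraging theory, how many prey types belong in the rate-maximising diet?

Rank by E/h (kJ/s): beetle larvae 0.524, small caterpillars 0.421, weevils 0.326, large caterpillars 0.136, aphids 0.0647. Include each in turn until the next type's E/h falls below the running intake rate.
Rate on top 1: 0.318. small caterpillars: 0.421 > 0.318 → include.
Rate on top 2: 0.3802. weevils: 0.326 < 0.3802 → exclude; stop.
Optimal diet: beetle larvae, small caterpillars — 2 of 5 types.

2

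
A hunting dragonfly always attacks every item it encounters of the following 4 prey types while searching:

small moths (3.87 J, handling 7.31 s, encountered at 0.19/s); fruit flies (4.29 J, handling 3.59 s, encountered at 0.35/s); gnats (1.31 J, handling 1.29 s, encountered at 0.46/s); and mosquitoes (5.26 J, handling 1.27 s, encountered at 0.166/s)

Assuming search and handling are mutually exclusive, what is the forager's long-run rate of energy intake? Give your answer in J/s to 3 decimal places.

R = (0.19×3.87 + 0.35×4.29 + 0.46×1.31 + 0.166×5.26) / (1 + 0.19×7.31 + 0.35×3.59 + 0.46×1.29 + 0.166×1.27) = 3.713/4.45 = 0.8344 J/s.

0.834 J/s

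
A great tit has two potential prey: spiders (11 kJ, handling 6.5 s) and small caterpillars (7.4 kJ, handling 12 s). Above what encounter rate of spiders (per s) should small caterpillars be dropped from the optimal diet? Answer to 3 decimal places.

0.088 per s

At the threshold, the rate on spiders alone equals the profitability of small caterpillars: λ·11/(1 + λ·6.5) = 7.4/12 = 0.6167.
Rearranging, λ(11 − 0.6167×6.5) = 0.6167, so λ = 0.6167/6.992 = 0.0882 per s.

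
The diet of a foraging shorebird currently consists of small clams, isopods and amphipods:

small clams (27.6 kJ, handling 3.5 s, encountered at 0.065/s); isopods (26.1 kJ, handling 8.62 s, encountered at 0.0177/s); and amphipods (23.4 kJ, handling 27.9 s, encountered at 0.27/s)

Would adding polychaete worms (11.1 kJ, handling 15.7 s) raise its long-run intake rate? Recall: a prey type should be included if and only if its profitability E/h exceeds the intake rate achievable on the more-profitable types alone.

No

Current rate: (0.065×27.6 + 0.0177×26.1 + 0.27×23.4)/(1 + 0.065×3.5 + 0.0177×8.62 + 0.27×27.9) = 0.962 kJ/s.
Profitability of polychaete worms: 11.1/15.7 = 0.707 kJ/s.
0.707 < 0.962, so adding polychaete worms would lower the average — exclude it.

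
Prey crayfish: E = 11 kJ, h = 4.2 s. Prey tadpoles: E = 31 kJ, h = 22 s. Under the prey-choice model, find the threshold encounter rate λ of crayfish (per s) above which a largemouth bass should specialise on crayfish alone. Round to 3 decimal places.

Drop tadpoles once their profitability E₂/h₂ falls below the rate achievable on crayfish alone: E₂/h₂ = λE₁/(1 + λh₁).
Solve for λ: λE₁h₂ = E₂(1 + λh₁) → λ(E₁h₂ − E₂h₁) = E₂ → λ = E₂/(E₁h₂ − E₂h₁).
λ = 31/(11×22 − 31×4.2) = 31/111.8 = 0.2773 per s.

0.277 per s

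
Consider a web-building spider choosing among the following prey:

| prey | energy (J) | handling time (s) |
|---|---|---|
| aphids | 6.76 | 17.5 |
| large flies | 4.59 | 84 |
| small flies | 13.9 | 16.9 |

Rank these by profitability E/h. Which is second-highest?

aphids

Profitability E/h (J/s): aphids = 6.76/17.5 = 0.386, large flies = 4.59/84 = 0.0546, small flies = 13.9/16.9 = 0.822.
Ranked: small flies > aphids > large flies.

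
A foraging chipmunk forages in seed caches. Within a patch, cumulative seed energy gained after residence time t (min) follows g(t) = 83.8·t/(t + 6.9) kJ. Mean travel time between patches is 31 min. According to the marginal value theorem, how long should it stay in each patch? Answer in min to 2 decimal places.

14.63 min

Optimal t* satisfies g'(t*) = g(t*)/(T + t*).
g'(t) = 83.8·6.9/(t + 6.9)². Setting 83.8·6.9/(t+6.9)² = 83.8t/[(t+6.9)(31+t)] gives 6.9(31+t) = t(t+6.9), so t² = 6.9×31 = 213.9.
t* = √213.9 = 14.63 min.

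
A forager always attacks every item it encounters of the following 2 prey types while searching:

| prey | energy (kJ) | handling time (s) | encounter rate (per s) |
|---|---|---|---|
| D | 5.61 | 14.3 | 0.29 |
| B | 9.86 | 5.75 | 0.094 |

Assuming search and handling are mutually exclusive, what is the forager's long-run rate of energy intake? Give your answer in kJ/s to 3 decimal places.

0.449 kJ/s

Energy encountered per unit search time: 0.29×5.61 + 0.094×9.86 = 2.554 kJ/s.
Handling time per unit search time: 0.29×14.3 + 0.094×5.75 = 4.688.
Rate = 2.554/(1 + 4.688) = 0.449 kJ/s.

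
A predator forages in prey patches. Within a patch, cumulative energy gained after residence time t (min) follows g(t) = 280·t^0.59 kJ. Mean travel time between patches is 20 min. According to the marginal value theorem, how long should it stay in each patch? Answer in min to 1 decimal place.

28.8 min

Maximise g(t)/(T+t): set derivative to zero → g'(t)(T+t) = g(t).
g'(t) = 0.59·280·t^-0.41. Setting 0.59·280·t^-0.41 = 280·t^0.59/(20+t) gives 0.59(20+t) = t, so 0.41·t = 0.59×20.
t* = 0.59×20/0.41 = 28.78 min.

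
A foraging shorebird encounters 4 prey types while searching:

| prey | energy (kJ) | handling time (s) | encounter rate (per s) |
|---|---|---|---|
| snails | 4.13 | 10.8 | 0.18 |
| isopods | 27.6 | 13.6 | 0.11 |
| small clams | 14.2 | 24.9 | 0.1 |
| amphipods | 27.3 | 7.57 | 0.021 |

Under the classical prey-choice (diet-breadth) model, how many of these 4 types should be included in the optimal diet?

2

Profitabilities (E/h, kJ/s): amphipods 3.61, isopods 2.03, small clams 0.57, snails 0.382. Add prey in this order while the next type's profitability exceeds the intake rate on those already taken.
Rate on top 1: 0.4947. isopods: 2.03 > 0.4947 → include.
Rate on top 2: 1.359. small clams: 0.57 < 1.359 → exclude; stop.
Optimal diet: amphipods, isopods — 2 of 4 types.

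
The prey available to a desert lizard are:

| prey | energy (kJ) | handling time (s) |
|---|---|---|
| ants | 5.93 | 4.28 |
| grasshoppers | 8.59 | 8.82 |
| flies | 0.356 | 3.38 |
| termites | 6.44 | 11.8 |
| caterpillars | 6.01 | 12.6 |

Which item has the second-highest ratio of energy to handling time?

grasshoppers

Profitability E/h (kJ/s): ants = 5.93/4.28 = 1.39, grasshoppers = 8.59/8.82 = 0.974, flies = 0.356/3.38 = 0.105, termites = 6.44/11.8 = 0.546, caterpillars = 6.01/12.6 = 0.477.
Ranked: ants > grasshoppers > termites > caterpillars > flies.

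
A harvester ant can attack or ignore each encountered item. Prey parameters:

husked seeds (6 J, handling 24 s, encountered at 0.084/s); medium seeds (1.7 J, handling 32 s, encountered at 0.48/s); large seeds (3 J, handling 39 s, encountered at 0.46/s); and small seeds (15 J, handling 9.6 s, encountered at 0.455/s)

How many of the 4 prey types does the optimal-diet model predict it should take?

Rank by E/h (J/s): small seeds 1.56, husked seeds 0.25, large seeds 0.0769, medium seeds 0.0531. Include each in turn until the next type's E/h falls below the running intake rate.
Rate on top 1: 1.271. husked seeds: 0.25 < 1.271 → exclude; stop.
Optimal diet: small seeds — 1 of 4 types.

1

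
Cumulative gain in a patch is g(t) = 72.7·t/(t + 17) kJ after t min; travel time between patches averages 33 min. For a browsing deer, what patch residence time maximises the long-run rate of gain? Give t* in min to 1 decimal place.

Optimal t* satisfies g'(t*) = g(t*)/(T + t*).
g'(t) = 72.7·17/(t + 17)². Setting 72.7·17/(t+17)² = 72.7t/[(t+17)(33+t)] gives 17(33+t) = t(t+17), so t² = 17×33 = 561.
t* = √561 = 23.69 min.

23.7 min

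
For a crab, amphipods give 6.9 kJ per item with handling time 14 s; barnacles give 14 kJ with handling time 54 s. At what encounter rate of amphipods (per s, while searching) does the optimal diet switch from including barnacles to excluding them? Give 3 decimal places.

The zero-one rule: include barnacles iff E₂/h₂ > λE₁/(1+λh₁). Equality gives the switch point.
λE₁h₂ = E₂ + λE₂h₁ ⇒ λ = E₂/(E₁h₂ − E₂h₁) = 14/(372.6 − 196) = 0.07928 per s.

0.079 per s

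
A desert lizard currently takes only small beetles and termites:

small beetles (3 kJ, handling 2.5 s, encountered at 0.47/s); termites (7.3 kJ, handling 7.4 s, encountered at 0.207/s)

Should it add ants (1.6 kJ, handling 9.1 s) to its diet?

No

On small beetles and termites alone, R = ΣλE/(1+Σλh) = 2.921/3.707 = 0.788 kJ/s.
ants: E/h = 1.6/9.1 = 0.1758 kJ/s.
Since 0.1758 < R, time spent handling ants is better spent searching.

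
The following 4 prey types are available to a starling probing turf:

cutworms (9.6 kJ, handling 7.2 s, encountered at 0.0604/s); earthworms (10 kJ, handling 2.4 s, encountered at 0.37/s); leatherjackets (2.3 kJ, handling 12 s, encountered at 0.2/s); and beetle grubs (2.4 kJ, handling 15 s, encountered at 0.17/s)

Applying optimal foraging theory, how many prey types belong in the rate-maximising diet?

E/h in descending order: earthworms 4.17, cutworms 1.33, leatherjackets 0.192, beetle grubs 0.16 kJ/s. The optimal diet is the largest prefix of this list for which every included type satisfies E_i/h_i > R on the types above it.
Rate on top 1: 1.96. cutworms: 1.33 < 1.96 → exclude; stop.
Optimal diet: earthworms — 1 of 4 types.

1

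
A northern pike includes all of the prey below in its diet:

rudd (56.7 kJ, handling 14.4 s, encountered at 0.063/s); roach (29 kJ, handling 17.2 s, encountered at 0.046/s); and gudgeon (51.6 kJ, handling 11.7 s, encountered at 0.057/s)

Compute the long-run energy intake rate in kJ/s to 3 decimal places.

2.332 kJ/s

R = (0.063×56.7 + 0.046×29 + 0.057×51.6) / (1 + 0.063×14.4 + 0.046×17.2 + 0.057×11.7) = 7.847/3.365 = 2.332 kJ/s.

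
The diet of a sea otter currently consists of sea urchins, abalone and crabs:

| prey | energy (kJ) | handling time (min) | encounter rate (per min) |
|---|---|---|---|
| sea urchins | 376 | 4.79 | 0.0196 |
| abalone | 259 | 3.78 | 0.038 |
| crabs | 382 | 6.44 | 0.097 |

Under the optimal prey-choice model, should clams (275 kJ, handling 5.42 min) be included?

Intake rate on the current diet: R = (0.0196×376 + 0.038×259 + 0.097×382) / (1 + 0.0196×4.79 + 0.038×3.78 + 0.097×6.44) = 54.27/1.862 = 29.14 kJ/min.
Profitability of clams: 275/5.42 = 50.74 kJ/min.
Since 50.74 > R, including clams increases the long-run rate.

Yes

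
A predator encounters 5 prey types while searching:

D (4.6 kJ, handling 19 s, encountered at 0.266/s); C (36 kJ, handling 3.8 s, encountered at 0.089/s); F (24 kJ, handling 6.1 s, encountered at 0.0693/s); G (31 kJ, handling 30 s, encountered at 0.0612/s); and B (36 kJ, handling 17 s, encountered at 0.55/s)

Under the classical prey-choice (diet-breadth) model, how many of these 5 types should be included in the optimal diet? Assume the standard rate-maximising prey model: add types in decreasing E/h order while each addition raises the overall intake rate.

E/h in descending order: C 9.47, F 3.93, B 2.12, G 1.03, D 0.242 kJ/s. The optimal diet is the largest prefix of this list for which every included type satisfies E_i/h_i > R on the types above it.
Rate on top 1: 2.394. F: 3.93 > 2.394 → include.
Rate on top 2: 2.764. B: 2.12 < 2.764 → exclude; stop.
Optimal diet: C, F — 2 of 5 types.

2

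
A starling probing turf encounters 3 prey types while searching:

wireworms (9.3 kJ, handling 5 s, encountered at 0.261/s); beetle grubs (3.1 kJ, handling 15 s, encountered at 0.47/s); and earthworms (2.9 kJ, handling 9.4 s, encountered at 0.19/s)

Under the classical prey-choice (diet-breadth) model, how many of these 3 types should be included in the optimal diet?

Profitabilities (E/h, kJ/s): wireworms 1.86, earthworms 0.309, beetle grubs 0.207. Add prey in this order while the next type's profitability exceeds the intake rate on those already taken.
Rate on top 1: 1.053. earthworms: 0.309 < 1.053 → exclude; stop.
Optimal diet: wireworms — 1 of 3 types.

1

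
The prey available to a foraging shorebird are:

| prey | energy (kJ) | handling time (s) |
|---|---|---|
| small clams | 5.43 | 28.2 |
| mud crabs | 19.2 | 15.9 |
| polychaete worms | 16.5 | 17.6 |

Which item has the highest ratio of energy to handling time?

mud crabs

Profitability E/h (kJ/s): small clams = 5.43/28.2 = 0.193, mud crabs = 19.2/15.9 = 1.21, polychaete worms = 16.5/17.6 = 0.937.
Ranked: mud crabs > polychaete worms > small clams.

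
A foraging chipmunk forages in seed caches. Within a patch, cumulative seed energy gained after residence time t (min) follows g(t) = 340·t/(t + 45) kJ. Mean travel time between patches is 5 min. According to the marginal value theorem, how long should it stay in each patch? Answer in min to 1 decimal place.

15.0 min

By the marginal value theorem, leave when the instantaneous gain rate g'(t) equals the habitat-wide average g(t)/(T + t).
g'(t) = 340·45/(t + 45)². Setting 340·45/(t+45)² = 340t/[(t+45)(5+t)] gives 45(5+t) = t(t+45), so t² = 45×5 = 225.
t* = √225 = 15 min.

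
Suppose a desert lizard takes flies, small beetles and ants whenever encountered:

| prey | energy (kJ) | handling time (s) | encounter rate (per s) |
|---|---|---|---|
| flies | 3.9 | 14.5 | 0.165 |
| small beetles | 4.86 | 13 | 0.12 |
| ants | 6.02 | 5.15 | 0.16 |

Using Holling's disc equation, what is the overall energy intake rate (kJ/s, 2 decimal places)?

0.38 kJ/s

Energy encountered per unit search time: 0.165×3.9 + 0.12×4.86 + 0.16×6.02 = 2.19 kJ/s.
Handling time per unit search time: 0.165×14.5 + 0.12×13 + 0.16×5.15 = 4.777.
Rate = 2.19/(1 + 4.777) = 0.3791 kJ/s.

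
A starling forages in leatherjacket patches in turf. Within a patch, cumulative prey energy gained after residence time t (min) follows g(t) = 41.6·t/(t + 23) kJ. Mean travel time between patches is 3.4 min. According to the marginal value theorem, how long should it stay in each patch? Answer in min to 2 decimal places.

Maximise g(t)/(T+t): set derivative to zero → g'(t)(T+t) = g(t).
g'(t) = 41.6·23/(t + 23)². Setting 41.6·23/(t+23)² = 41.6t/[(t+23)(3.4+t)] gives 23(3.4+t) = t(t+23), so t² = 23×3.4 = 78.2.
t* = √78.2 = 8.843 min.

8.84 min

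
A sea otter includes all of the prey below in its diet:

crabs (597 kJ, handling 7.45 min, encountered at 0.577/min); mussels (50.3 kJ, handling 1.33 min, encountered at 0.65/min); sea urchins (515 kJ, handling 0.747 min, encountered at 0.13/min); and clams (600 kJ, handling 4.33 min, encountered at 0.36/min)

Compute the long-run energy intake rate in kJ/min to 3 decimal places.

R = (0.577×597 + 0.65×50.3 + 0.13×515 + 0.36×600) / (1 + 0.577×7.45 + 0.65×1.33 + 0.13×0.747 + 0.36×4.33) = 660.1/7.819 = 84.42 kJ/min.

84.424 kJ/min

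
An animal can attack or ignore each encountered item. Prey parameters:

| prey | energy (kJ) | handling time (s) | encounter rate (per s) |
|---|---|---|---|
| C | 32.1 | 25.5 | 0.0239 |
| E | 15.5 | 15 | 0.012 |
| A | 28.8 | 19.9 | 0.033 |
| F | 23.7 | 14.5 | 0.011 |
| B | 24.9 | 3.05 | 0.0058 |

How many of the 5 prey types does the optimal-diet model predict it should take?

5

Profitabilities (E/h, kJ/s): B 8.16, F 1.63, A 1.45, C 1.26, E 1.03. Add prey in this order while the next type's profitability exceeds the intake rate on those already taken.
Rate on top 1: 0.1419. F: 1.63 > 0.1419 → include.
Rate on top 2: 0.3441. A: 1.45 > 0.3441 → include.
Rate on top 3: 0.7392. C: 1.26 > 0.7392 → include.
Rate on top 4: 0.8688. E: 1.03 > 0.8688 → include.
Optimal diet: B, F, A, C, E — 5 of 5 types.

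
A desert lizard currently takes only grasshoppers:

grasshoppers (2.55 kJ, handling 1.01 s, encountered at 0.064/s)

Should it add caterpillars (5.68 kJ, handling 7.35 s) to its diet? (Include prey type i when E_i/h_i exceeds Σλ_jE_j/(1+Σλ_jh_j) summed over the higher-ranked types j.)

Yes

Current rate: (0.064×2.55)/(1 + 0.064×1.01) = 0.1533 kJ/s.
Profitability of caterpillars: 5.68/7.35 = 0.7728 kJ/s.
Since 0.7728 > R, including caterpillars increases the long-run rate.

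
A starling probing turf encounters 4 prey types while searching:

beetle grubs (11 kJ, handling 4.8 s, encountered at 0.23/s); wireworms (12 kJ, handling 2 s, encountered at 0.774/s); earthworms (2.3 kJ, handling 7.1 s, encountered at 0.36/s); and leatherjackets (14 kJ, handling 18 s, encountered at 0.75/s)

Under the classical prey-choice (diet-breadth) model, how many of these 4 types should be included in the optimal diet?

E/h in descending order: wireworms 6, beetle grubs 2.29, leatherjackets 0.778, earthworms 0.324 kJ/s. The optimal diet is the largest prefix of this list for which every included type satisfies E_i/h_i > R on the types above it.
Rate on top 1: 3.645. beetle grubs: 2.29 < 3.645 → exclude; stop.
Optimal diet: wireworms — 1 of 4 types.

1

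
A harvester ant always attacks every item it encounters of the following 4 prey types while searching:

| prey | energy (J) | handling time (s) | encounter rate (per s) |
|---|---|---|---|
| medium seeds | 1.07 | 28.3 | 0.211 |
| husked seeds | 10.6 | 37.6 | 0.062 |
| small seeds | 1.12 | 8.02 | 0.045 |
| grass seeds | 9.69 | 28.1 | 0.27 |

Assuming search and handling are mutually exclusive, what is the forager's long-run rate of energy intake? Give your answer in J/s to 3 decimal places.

R = (0.211×1.07 + 0.062×10.6 + 0.045×1.12 + 0.27×9.69) / (1 + 0.211×28.3 + 0.062×37.6 + 0.045×8.02 + 0.27×28.1) = 3.55/17.25 = 0.2058 J/s.

0.206 J/s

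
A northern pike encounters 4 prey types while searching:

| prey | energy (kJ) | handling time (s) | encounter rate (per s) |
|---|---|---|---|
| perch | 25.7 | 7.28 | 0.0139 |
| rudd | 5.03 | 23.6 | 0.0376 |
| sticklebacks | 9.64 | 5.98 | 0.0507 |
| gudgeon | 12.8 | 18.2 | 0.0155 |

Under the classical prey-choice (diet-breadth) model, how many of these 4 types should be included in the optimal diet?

3

Profitabilities (E/h, kJ/s): perch 3.53, sticklebacks 1.61, gudgeon 0.703, rudd 0.213. Add prey in this order while the next type's profitability exceeds the intake rate on those already taken.
Rate on top 1: 0.3244. sticklebacks: 1.61 > 0.3244 → include.
Rate on top 2: 0.6024. gudgeon: 0.703 > 0.6024 → include.
Rate on top 3: 0.6193. rudd: 0.213 < 0.6193 → exclude; stop.
Optimal diet: perch, sticklebacks, gudgeon — 3 of 4 types.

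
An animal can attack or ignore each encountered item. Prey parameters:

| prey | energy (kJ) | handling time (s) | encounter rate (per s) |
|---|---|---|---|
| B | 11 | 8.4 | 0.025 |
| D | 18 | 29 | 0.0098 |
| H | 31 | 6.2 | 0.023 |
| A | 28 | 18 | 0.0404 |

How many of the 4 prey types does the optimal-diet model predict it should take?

Profitabilities (E/h, kJ/s): H 5, A 1.56, B 1.31, D 0.621. Add prey in this order while the next type's profitability exceeds the intake rate on those already taken.
Rate on top 1: 0.624. A: 1.56 > 0.624 → include.
Rate on top 2: 0.9863. B: 1.31 > 0.9863 → include.
Rate on top 3: 1.019. D: 0.621 < 1.019 → exclude; stop.
Optimal diet: H, A, B — 3 of 4 types.

3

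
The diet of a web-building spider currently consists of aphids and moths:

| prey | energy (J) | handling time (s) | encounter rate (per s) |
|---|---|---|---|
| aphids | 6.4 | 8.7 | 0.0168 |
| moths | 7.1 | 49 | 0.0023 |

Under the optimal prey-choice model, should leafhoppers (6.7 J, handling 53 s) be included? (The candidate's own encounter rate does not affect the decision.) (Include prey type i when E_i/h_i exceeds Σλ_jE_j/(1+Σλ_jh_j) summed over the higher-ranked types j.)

Yes

On aphids and moths alone, R = ΣλE/(1+Σλh) = 0.1239/1.259 = 0.09838 J/s.
leafhoppers: E/h = 6.7/53 = 0.1264 J/s.
Since 0.1264 > R, including leafhoppers increases the long-run rate.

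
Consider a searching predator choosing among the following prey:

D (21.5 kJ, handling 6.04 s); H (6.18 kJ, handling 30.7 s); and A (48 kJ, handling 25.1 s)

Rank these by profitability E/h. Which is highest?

D

Profitability E/h (kJ/s): D = 21.5/6.04 = 3.56, H = 6.18/30.7 = 0.201, A = 48/25.1 = 1.91.
Ranked: D > A > H.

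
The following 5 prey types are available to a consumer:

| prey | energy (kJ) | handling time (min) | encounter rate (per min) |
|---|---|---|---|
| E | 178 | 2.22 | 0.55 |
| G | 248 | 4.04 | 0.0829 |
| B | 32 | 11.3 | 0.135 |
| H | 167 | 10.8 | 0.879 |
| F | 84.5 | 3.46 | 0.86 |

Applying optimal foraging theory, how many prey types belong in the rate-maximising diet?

2

Profitabilities (E/h, kJ/min): E 80.2, G 61.4, F 24.4, H 15.5, B 2.83. Add prey in this order while the next type's profitability exceeds the intake rate on those already taken.
Rate on top 1: 44.08. G: 61.4 > 44.08 → include.
Rate on top 2: 46.35. F: 24.4 < 46.35 → exclude; stop.
Optimal diet: E, G — 2 of 5 types.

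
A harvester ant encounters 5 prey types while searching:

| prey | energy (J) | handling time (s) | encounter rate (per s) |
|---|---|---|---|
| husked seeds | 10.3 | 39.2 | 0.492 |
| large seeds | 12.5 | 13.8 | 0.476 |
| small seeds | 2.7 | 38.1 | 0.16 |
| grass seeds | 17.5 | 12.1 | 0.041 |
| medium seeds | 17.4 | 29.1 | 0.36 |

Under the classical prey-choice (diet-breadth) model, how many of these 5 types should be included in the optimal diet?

2

Rank by E/h (J/s): grass seeds 1.45, large seeds 0.906, medium seeds 0.598, husked seeds 0.263, small seeds 0.0709. Include each in turn until the next type's E/h falls below the running intake rate.
Rate on top 1: 0.4796. large seeds: 0.906 > 0.4796 → include.
Rate on top 2: 0.8267. medium seeds: 0.598 < 0.8267 → exclude; stop.
Optimal diet: grass seeds, large seeds — 2 of 5 types.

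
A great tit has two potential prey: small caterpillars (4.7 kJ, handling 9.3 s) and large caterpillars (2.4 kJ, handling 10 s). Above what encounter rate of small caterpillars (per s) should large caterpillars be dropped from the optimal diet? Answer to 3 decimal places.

Drop large caterpillars once their profitability E₂/h₂ falls below the rate achievable on small caterpillars alone: E₂/h₂ = λE₁/(1 + λh₁).
Solve for λ: λE₁h₂ = E₂(1 + λh₁) → λ(E₁h₂ − E₂h₁) = E₂ → λ = E₂/(E₁h₂ − E₂h₁).
λ = 2.4/(4.7×10 − 2.4×9.3) = 2.4/24.68 = 0.09724 per s.

0.097 per s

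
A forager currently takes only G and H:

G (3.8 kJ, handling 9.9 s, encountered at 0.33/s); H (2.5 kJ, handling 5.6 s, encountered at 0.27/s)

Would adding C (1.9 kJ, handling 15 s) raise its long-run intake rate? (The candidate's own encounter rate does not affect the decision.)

Intake rate on the current diet: R = (0.33×3.8 + 0.27×2.5) / (1 + 0.33×9.9 + 0.27×5.6) = 1.929/5.779 = 0.3338 kJ/s.
C: E/h = 1.9/15 = 0.1267 kJ/s.
0.1267 < 0.3338, so adding C would lower the average — exclude it.

No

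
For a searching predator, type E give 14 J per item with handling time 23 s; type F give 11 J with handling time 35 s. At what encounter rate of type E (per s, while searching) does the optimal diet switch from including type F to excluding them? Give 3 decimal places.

0.046 per s

Drop type F once their profitability E₂/h₂ falls below the rate achievable on type E alone: E₂/h₂ = λE₁/(1 + λh₁).
Solve for λ: λE₁h₂ = E₂(1 + λh₁) → λ(E₁h₂ − E₂h₁) = E₂ → λ = E₂/(E₁h₂ − E₂h₁).
λ = 11/(14×35 − 11×23) = 11/237 = 0.04641 per s.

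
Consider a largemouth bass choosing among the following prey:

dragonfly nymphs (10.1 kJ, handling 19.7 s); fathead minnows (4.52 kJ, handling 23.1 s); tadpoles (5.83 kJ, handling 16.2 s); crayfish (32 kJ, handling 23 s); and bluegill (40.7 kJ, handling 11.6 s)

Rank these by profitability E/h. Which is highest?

bluegill

In descending order of E/h:
bluegill: 40.7/11.6 = 3.51 kJ/s
crayfish: 32/23 = 1.39 kJ/s
dragonfly nymphs: 10.1/19.7 = 0.513 kJ/s
tadpoles: 5.83/16.2 = 0.36 kJ/s
fathead minnows: 4.52/23.1 = 0.196 kJ/s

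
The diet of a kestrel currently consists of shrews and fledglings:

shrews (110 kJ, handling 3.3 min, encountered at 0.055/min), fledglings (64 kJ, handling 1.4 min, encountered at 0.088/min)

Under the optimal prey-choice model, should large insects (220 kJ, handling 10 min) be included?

Yes

Current rate: (0.055×110 + 0.088×64)/(1 + 0.055×3.3 + 0.088×1.4) = 8.954 kJ/min.
large insects: E/h = 220/10 = 22 kJ/min.
Since 22 > R, including large insects increases the long-run rate.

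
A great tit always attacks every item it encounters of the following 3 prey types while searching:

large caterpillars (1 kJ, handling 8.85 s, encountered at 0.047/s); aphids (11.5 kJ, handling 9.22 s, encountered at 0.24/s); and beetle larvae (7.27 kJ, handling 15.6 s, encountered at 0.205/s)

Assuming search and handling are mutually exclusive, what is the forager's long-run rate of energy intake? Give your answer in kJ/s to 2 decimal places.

0.63 kJ/s

Energy encountered per unit search time: 0.047×1 + 0.24×11.5 + 0.205×7.27 = 4.297 kJ/s.
Handling time per unit search time: 0.047×8.85 + 0.24×9.22 + 0.205×15.6 = 5.827.
Rate = 4.297/(1 + 5.827) = 0.6295 kJ/s.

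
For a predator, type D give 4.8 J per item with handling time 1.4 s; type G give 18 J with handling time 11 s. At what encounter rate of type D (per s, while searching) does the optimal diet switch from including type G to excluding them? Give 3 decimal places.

0.652 per s

Drop type G once their profitability E₂/h₂ falls below the rate achievable on type D alone: E₂/h₂ = λE₁/(1 + λh₁).
Solve for λ: λE₁h₂ = E₂(1 + λh₁) → λ(E₁h₂ − E₂h₁) = E₂ → λ = E₂/(E₁h₂ − E₂h₁).
λ = 18/(4.8×11 − 18×1.4) = 18/27.6 = 0.6522 per s.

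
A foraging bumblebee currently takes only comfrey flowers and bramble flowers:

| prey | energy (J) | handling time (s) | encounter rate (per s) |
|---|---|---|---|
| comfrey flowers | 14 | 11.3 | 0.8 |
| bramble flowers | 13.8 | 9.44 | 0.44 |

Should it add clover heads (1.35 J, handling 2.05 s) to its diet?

Intake rate on the current diet: R = (0.8×14 + 0.44×13.8) / (1 + 0.8×11.3 + 0.44×9.44) = 17.27/14.19 = 1.217 J/s.
clover heads: E/h = 1.35/2.05 = 0.6585 J/s.
0.6585 < 1.217, so adding clover heads would lower the average — exclude it.

No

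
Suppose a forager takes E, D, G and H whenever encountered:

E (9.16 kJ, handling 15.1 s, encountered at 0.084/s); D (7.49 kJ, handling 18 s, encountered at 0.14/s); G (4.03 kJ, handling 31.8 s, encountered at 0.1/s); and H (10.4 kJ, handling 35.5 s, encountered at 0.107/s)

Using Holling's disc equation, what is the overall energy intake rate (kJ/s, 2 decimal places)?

0.28 kJ/s

R = (0.084×9.16 + 0.14×7.49 + 0.1×4.03 + 0.107×10.4) / (1 + 0.084×15.1 + 0.14×18 + 0.1×31.8 + 0.107×35.5) = 3.334/11.77 = 0.2833 kJ/s.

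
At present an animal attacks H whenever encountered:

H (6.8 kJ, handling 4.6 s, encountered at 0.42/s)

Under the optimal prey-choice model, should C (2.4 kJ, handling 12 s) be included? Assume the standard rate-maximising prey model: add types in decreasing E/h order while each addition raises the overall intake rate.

Intake rate on the current diet: R = (0.42×6.8) / (1 + 0.42×4.6) = 2.856/2.932 = 0.9741 kJ/s.
Profitability of C: 2.4/12 = 0.2 kJ/s.
Since 0.2 < R, time spent handling C is better spent searching.

No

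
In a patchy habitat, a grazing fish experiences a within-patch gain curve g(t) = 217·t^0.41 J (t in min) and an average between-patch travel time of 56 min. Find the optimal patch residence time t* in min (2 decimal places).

38.92 min

Optimal t* satisfies g'(t*) = g(t*)/(T + t*).
g'(t) = 0.41·217·t^-0.59. Setting 0.41·217·t^-0.59 = 217·t^0.41/(56+t) gives 0.41(56+t) = t, so 0.59·t = 0.41×56.
t* = 0.41×56/0.59 = 38.92 min.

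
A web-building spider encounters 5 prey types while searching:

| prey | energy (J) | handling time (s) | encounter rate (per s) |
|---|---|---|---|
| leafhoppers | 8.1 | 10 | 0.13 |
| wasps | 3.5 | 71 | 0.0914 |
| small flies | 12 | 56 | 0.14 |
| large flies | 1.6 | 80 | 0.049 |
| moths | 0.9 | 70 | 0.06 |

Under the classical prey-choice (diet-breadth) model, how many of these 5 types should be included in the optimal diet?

E/h in descending order: leafhoppers 0.81, small flies 0.214, wasps 0.0493, large flies 0.02, moths 0.0129 J/s. The optimal diet is the largest prefix of this list for which every included type satisfies E_i/h_i > R on the types above it.
Rate on top 1: 0.4578. small flies: 0.214 < 0.4578 → exclude; stop.
Optimal diet: leafhoppers — 1 of 5 types.

1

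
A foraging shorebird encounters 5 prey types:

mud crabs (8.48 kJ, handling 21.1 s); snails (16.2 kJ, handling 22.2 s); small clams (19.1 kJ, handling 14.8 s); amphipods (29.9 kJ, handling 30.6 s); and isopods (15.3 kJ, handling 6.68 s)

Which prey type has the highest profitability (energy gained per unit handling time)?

Profitability E/h (kJ/s): mud crabs = 8.48/21.1 = 0.402, snails = 16.2/22.2 = 0.73, small clams = 19.1/14.8 = 1.29, amphipods = 29.9/30.6 = 0.977, isopods = 15.3/6.68 = 2.29.
Ranked: isopods > small clams > amphipods > snails > mud crabs.

isopods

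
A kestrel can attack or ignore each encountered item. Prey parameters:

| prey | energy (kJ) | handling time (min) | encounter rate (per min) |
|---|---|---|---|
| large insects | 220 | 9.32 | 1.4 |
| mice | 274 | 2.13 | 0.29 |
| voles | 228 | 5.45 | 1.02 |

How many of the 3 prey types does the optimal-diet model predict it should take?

1

E/h in descending order: mice 129, voles 41.8, large insects 23.6 kJ/min. The optimal diet is the largest prefix of this list for which every included type satisfies E_i/h_i > R on the types above it.
Rate on top 1: 49.12. voles: 41.8 < 49.12 → exclude; stop.
Optimal diet: mice — 1 of 3 types.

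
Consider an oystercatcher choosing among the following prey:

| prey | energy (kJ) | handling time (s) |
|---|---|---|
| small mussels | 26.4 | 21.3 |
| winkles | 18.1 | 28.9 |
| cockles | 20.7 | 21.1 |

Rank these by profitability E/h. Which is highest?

small mussels

In descending order of E/h:
small mussels: 26.4/21.3 = 1.24 kJ/s
cockles: 20.7/21.1 = 0.981 kJ/s
winkles: 18.1/28.9 = 0.626 kJ/s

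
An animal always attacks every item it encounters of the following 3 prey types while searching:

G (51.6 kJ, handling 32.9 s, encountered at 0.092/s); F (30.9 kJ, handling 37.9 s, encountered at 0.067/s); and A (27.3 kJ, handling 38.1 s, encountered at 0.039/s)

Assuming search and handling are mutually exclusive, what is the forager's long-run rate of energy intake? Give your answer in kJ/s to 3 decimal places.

Energy encountered per unit search time: 0.092×51.6 + 0.067×30.9 + 0.039×27.3 = 7.882 kJ/s.
Handling time per unit search time: 0.092×32.9 + 0.067×37.9 + 0.039×38.1 = 7.052.
Rate = 7.882/(1 + 7.052) = 0.9789 kJ/s.

0.979 kJ/s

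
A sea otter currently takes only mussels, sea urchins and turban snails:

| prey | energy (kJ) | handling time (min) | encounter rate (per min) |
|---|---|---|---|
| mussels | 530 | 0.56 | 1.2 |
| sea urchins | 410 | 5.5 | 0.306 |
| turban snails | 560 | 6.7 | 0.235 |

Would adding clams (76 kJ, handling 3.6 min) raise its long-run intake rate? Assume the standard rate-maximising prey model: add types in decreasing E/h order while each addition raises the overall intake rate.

No

Current rate: (1.2×530 + 0.306×410 + 0.235×560)/(1 + 1.2×0.56 + 0.306×5.5 + 0.235×6.7) = 181.2 kJ/min.
Profitability of clams: 76/3.6 = 21.11 kJ/min.
Since 21.11 < R, time spent handling clams is better spent searching.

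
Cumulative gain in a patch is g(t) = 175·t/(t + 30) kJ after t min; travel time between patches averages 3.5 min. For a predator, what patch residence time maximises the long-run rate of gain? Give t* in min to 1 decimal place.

Optimal t* satisfies g'(t*) = g(t*)/(T + t*).
g'(t) = 175·30/(t + 30)². Setting 175·30/(t+30)² = 175t/[(t+30)(3.5+t)] gives 30(3.5+t) = t(t+30), so t² = 30×3.5 = 105.
t* = √105 = 10.25 min.

10.2 min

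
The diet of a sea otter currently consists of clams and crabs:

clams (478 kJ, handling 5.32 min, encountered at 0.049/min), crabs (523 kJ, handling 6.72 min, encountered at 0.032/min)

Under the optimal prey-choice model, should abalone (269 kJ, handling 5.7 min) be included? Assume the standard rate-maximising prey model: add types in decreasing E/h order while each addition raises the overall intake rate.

On clams and crabs alone, R = ΣλE/(1+Σλh) = 40.16/1.476 = 27.21 kJ/min.
Profitability of abalone: 269/5.7 = 47.19 kJ/min.
Since 47.19 > R, including abalone increases the long-run rate.

Yes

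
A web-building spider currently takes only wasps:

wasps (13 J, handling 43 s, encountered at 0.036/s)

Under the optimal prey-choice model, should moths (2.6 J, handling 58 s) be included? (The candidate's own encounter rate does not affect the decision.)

Intake rate on the current diet: R = (0.036×13) / (1 + 0.036×43) = 0.468/2.548 = 0.1837 J/s.
Profitability of moths: 2.6/58 = 0.04483 J/s.
Since 0.04483 < R, time spent handling moths is better spent searching.

No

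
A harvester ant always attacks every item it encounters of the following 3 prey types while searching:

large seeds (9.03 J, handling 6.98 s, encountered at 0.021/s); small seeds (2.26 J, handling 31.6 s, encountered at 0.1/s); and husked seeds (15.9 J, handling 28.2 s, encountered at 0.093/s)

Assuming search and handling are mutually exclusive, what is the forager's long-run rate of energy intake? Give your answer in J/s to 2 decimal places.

0.27 J/s

Energy encountered per unit search time: 0.021×9.03 + 0.1×2.26 + 0.093×15.9 = 1.894 J/s.
Handling time per unit search time: 0.021×6.98 + 0.1×31.6 + 0.093×28.2 = 5.929.
Rate = 1.894/(1 + 5.929) = 0.2734 J/s.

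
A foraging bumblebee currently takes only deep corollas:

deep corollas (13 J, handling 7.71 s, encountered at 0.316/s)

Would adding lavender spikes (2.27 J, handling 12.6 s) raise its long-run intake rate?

Current rate: (0.316×13)/(1 + 0.316×7.71) = 1.195 J/s.
Profitability of lavender spikes: 2.27/12.6 = 0.1802 J/s.
Since 0.1802 < R, time spent handling lavender spikes is better spent searching.

No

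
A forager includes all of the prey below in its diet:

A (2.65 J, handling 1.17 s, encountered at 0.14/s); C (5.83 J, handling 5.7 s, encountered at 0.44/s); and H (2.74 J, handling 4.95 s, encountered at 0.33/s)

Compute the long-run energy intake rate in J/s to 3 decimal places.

R = Σλ_iE_i / (1 + Σλ_ih_i)
Numerator: 0.14×2.65 + 0.44×5.83 + 0.33×2.74 = 3.84
Denominator: 1 + 0.14×1.17 + 0.44×5.7 + 0.33×4.95 = 5.305
R = 3.84/5.305 = 0.7239 J/s

0.724 J/s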